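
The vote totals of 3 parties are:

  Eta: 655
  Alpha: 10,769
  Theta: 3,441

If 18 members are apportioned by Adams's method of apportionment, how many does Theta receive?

Standard divisor 14865/18 ≈ 825.833; standard quotas: Eta 0.793, Alpha 13.040, Theta 4.167.
Rounding up gives 1, 14, 5 = 20 seats, so the divisor must be adjusted.
With modified divisor 880: modified quotas Eta 0.744, Alpha 12.238, Theta 3.910.
Rounding up: Eta 1, Alpha 13, Theta 4 (total 18).
Theta receives 4.

4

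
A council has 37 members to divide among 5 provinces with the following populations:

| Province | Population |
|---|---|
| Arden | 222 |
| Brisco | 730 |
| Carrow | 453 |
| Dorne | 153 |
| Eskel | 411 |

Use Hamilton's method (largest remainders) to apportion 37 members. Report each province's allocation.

Arden 4; Brisco 14; Carrow 8; Dorne 3; Eskel 8

The standard divisor is 1969/37 ≈ 53.216.
Standard quotas: Arden 4.172, Brisco 13.718, Carrow 8.512, Dorne 2.875, Eskel 7.723.
Lower quotas: Arden 4, Brisco 13, Carrow 8, Dorne 2, Eskel 7 (sum 34, leaving 3 seats).
Remainders in descending order: Dorne 0.875, Eskel 0.723, Brisco 0.718, Carrow 0.512, Arden 0.172.
Largest remainders: Dorne, Eskel, Brisco receive the extra seats.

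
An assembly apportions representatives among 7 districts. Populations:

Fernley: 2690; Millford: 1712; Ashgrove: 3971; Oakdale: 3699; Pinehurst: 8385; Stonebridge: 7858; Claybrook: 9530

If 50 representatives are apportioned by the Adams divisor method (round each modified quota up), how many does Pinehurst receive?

Standard divisor 37845/50 ≈ 756.9; standard quotas: Fernley 3.554, Millford 2.262, Ashgrove 5.246, Oakdale 4.887, Pinehurst 11.078, Stonebridge 10.382, Claybrook 12.591.
Rounding up gives 4, 3, 6, 5, 12, 11, 13 = 54 seats, so the divisor must be adjusted.
With modified divisor 800: modified quotas Fernley 3.362, Millford 2.140, Ashgrove 4.964, Oakdale 4.624, Pinehurst 10.481, Stonebridge 9.822, Claybrook 11.912.
Rounding up: Fernley 4, Millford 3, Ashgrove 5, Oakdale 5, Pinehurst 11, Stonebridge 10, Claybrook 12 (total 50).
Pinehurst receives 11.

11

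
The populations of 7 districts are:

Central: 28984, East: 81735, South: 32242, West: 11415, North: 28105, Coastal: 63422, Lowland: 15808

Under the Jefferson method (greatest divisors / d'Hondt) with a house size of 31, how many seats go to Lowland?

Standard divisor 261711/31 ≈ 8442.29; standard quotas: Central 3.433, East 9.682, South 3.819, West 1.352, North 3.329, Coastal 7.512, Lowland 1.872.
Rounding down gives 3, 9, 3, 1, 3, 7, 1 = 27 seats, so the divisor must be adjusted.
With modified divisor 7700: modified quotas Central 3.764, East 10.615, South 4.187, West 1.482, North 3.650, Coastal 8.237, Lowland 2.053.
Rounding down: Central 3, East 10, South 4, West 1, North 3, Coastal 8, Lowland 2 (total 31).
Lowland receives 2.

2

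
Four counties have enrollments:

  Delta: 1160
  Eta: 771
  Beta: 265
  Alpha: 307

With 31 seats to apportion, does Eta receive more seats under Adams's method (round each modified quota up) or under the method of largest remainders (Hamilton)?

Adams: Delta 14, Eta 9, Beta 4, Alpha 4.
Hamilton: Delta 14, Eta 10, Beta 3, Alpha 4.
Eta gets 9 under Adams and 10 under Hamilton.

Hamilton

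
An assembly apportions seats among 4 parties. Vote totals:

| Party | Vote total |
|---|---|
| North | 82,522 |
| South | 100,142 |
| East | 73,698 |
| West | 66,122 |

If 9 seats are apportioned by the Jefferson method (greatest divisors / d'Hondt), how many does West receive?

Standard divisor 322484/9 ≈ 35831.556; standard quotas: North 2.303, South 2.795, East 2.057, West 1.845.
Rounding down gives 2, 2, 2, 1 = 7 seats, so the divisor must be adjusted.
With modified divisor 30300: modified quotas North 2.723, South 3.305, East 2.432, West 2.182.
Rounding down: North 2, South 3, East 2, West 2 (total 9).
West receives 2.

2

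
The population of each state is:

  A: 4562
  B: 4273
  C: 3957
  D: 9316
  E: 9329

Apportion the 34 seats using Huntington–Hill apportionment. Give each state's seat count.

A: 5, B: 5, C: 4, D: 10, E: 10

With divisor 922: modified quotas A 4.948, B 4.634, C 4.292, D 10.104, E 10.118.
Geometric-mean thresholds: A √(4·5)=4.472, B √(4·5)=4.472, C √(4·5)=4.472, D √(10·11)=10.488, E √(10·11)=10.488.
Each quota rounded against its threshold gives A 5, B 5, C 4, D 10, E 10 (total 34).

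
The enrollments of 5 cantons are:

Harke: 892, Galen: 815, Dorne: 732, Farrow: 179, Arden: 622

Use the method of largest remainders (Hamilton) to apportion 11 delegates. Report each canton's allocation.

Harke: 3; Galen: 3; Dorne: 2; Farrow: 1; Arden: 2

Standard divisor: 3240 ÷ 11 ≈ 294.545.
Standard quotas: Harke 3.028, Galen 2.767, Dorne 2.485, Farrow 0.608, Arden 2.112.
Lower quotas: Harke 3, Galen 2, Dorne 2, Farrow 0, Arden 2 (sum 9, leaving 2 seats).
Remainders in descending order: Galen 0.767, Farrow 0.608, Dorne 0.485, Arden 0.112, Harke 0.028.
Largest remainders: Galen, Farrow receive the extra seats.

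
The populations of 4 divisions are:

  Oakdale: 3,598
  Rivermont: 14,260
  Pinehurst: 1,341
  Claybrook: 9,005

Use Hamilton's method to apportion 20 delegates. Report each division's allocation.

Oakdale=3, Rivermont=10, Pinehurst=1, Claybrook=6

Total 28204; standard divisor 28204/20 ≈ 1410.2.
Standard quotas: Oakdale 2.5514, Rivermont 10.1120, Pinehurst 0.9509, Claybrook 6.3856.
Lower quotas: Oakdale 2, Rivermont 10, Pinehurst 0, Claybrook 6 (sum 18, leaving 2 seats).
Remainders in descending order: Pinehurst 0.9509, Oakdale 0.5514, Claybrook 0.3856, Rivermont 0.1120.
The surplus seats go to Pinehurst, Oakdale.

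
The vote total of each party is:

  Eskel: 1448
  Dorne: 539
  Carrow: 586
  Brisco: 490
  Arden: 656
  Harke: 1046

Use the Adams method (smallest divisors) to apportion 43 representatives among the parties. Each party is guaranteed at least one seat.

Standard divisor 4765/43 ≈ 110.814; standard quotas: Eskel 13.067, Dorne 4.864, Carrow 5.288, Brisco 4.422, Arden 5.920, Harke 9.439.
Rounding up gives 14, 5, 6, 5, 6, 10 = 46 seats, so the divisor must be adjusted.
With modified divisor 120: modified quotas Eskel 12.067, Dorne 4.492, Carrow 4.883, Brisco 4.083, Arden 5.467, Harke 8.717.
Rounding up: Eskel 13, Dorne 5, Carrow 5, Brisco 5, Arden 6, Harke 9 (total 43).

Eskel: 13; Dorne: 5; Carrow: 5; Brisco: 5; Arden: 6; Harke: 9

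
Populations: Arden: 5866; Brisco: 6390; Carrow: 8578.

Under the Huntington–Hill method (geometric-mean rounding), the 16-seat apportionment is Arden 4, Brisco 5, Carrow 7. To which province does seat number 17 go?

Priority for the next seat is population ÷ (√(s·(s+1))).
Priorities: Arden 1311.677, Brisco 1166.649, Carrow 1146.283.
Highest priority: Arden.

Arden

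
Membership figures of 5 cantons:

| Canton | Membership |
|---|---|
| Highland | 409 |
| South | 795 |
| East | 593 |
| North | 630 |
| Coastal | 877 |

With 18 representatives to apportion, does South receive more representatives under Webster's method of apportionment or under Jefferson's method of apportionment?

Jefferson

Webster: Highland 2, South 4, East 3, North 4, Coastal 5.
Jefferson: Highland 2, South 5, East 3, North 3, Coastal 5.
South gets 4 under Webster and 5 under Jefferson.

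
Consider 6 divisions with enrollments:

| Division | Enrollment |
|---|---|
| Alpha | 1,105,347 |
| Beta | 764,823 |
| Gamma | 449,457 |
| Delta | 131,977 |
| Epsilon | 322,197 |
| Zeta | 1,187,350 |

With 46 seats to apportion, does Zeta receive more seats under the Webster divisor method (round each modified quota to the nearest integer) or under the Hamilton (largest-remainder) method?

Hamilton

Webster: Alpha 13, Beta 9, Gamma 5, Delta 2, Epsilon 4, Zeta 13.
Hamilton: Alpha 13, Beta 9, Gamma 5, Delta 1, Epsilon 4, Zeta 14.
Zeta gets 13 under Webster and 14 under Hamilton.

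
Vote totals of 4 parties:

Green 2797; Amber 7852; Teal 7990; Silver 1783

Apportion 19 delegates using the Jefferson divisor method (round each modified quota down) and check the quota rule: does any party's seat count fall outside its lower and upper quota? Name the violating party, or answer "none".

none

Standard quotas: Green 2.602, Amber 7.305, Teal 7.434, Silver 1.659.
Jefferson allocation: Green 2, Amber 8, Teal 8, Silver 1.
Every allocation lies between the lower and upper quota.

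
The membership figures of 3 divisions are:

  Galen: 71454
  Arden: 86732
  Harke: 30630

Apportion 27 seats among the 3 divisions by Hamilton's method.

The standard divisor is 188816/27 ≈ 6993.185.
Standard quotas: Galen 10.2177, Arden 12.4024, Harke 4.3800.
Lower quotas: Galen 10, Arden 12, Harke 4 (sum 26, leaving 1 seat).
Remainders in descending order: Arden 0.4024, Harke 0.3800, Galen 0.2177.
Largest remainder: Arden receives the extra seat.

Galen 10, Arden 13, Harke 4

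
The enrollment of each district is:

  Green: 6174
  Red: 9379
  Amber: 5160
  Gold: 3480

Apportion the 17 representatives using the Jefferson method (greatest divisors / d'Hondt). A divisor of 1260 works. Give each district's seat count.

With modified divisor 1260: modified quotas Green 4.900, Red 7.444, Amber 4.095, Gold 2.762.
Rounding down: Green 4, Red 7, Amber 4, Gold 2 (total 17).

Green=4; Red=7; Amber=4; Gold=2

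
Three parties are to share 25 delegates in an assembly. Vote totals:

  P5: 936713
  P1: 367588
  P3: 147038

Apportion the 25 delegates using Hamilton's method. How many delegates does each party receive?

P5: 16, P1: 6, P3: 3

Standard divisor: 1451339 ÷ 25 ≈ 58053.56.
Standard quotas: P5 16.1353, P1 6.3319, P3 2.5328.
Lower quotas: P5 16, P1 6, P3 2 (sum 24, leaving 1 seat).
Remainders in descending order: P3 0.5328, P1 0.3319, P5 0.1353.
The surplus seat goes to P3.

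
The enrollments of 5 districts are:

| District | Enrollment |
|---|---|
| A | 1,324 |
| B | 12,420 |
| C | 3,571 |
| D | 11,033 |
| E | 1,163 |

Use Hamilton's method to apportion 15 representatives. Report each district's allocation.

A 1, B 6, C 2, D 6, E 0

Total 29511; standard divisor 29511/15 ≈ 1967.4.
Standard quotas: A 0.6730, B 6.3129, C 1.8151, D 5.6079, E 0.5911.
Lower quotas: A 0, B 6, C 1, D 5, E 0 (sum 12, leaving 3 seats).
Remainders in descending order: C 0.8151, A 0.6730, D 0.6079, E 0.5911, B 0.3129.
Largest remainders: C, A, D receive the extra seats.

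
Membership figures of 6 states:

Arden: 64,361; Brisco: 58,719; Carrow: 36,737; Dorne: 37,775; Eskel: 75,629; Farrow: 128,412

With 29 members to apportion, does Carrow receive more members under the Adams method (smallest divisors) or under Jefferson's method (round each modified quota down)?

Adams

Adams: Arden 5, Brisco 4, Carrow 3, Dorne 3, Eskel 5, Farrow 9.
Jefferson: Arden 5, Brisco 4, Carrow 2, Dorne 2, Eskel 6, Farrow 10.
Carrow gets 3 under Adams and 2 under Jefferson.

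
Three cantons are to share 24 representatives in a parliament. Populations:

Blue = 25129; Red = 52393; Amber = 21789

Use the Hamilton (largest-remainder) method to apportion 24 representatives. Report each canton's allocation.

Blue: 6, Red: 13, Amber: 5

The standard divisor is 99311/24 ≈ 4137.958.
Standard quotas: Blue 6.0728, Red 12.6616, Amber 5.2656.
Lower quotas: Blue 6, Red 12, Amber 5 (sum 23, leaving 1 seat).
Remainders in descending order: Red 0.6616, Amber 0.2656, Blue 0.0728.
The surplus seat goes to Red.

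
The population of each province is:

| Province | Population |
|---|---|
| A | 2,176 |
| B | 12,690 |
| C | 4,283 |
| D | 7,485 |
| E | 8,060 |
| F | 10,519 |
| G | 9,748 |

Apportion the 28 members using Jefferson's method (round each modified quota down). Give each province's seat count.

Standard divisor 54961/28 ≈ 1962.893; standard quotas: A 1.109, B 6.465, C 2.182, D 3.813, E 4.106, F 5.359, G 4.966.
Rounding down gives 1, 6, 2, 3, 4, 5, 4 = 25 seats, so the divisor must be adjusted.
With modified divisor 1800: modified quotas A 1.209, B 7.050, C 2.379, D 4.158, E 4.478, F 5.844, G 5.416.
Rounding down: A 1, B 7, C 2, D 4, E 4, F 5, G 5 (total 28).

A=1, B=7, C=2, D=4, E=4, F=5, G=5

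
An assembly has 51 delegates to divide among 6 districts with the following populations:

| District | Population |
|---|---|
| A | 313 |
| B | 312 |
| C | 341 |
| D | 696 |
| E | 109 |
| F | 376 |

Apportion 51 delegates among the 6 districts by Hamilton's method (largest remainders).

A: 7, B: 7, C: 8, D: 17, E: 3, F: 9

Total 2147; standard divisor 2147/51 ≈ 42.098.
Standard quotas: A 7.435, B 7.411, C 8.100, D 16.533, E 2.589, F 8.932.
Lower quotas: A 7, B 7, C 8, D 16, E 2, F 8 (sum 48, leaving 3 seats).
Remainders in descending order: F 0.932, E 0.589, D 0.533, A 0.435, B 0.411, C 0.100.
Largest remainders: F, E, D receive the extra seats.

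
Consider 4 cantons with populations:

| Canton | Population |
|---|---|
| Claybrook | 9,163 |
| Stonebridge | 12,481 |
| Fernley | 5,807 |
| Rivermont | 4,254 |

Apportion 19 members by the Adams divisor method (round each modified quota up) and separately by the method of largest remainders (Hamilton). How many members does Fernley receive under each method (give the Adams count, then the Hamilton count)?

Adams: Claybrook 5, Stonebridge 7, Fernley 4, Rivermont 3.
Hamilton: Claybrook 6, Stonebridge 7, Fernley 3, Rivermont 3.
Fernley gets 4 under Adams and 3 under Hamilton.

4 and 3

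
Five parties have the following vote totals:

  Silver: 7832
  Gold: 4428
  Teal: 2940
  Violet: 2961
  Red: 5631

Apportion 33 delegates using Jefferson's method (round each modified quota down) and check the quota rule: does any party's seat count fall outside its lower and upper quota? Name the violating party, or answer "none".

Standard quotas: Silver 10.863, Gold 6.142, Teal 4.078, Violet 4.107, Red 7.810.
Jefferson allocation: Silver 11, Gold 6, Teal 4, Violet 4, Red 8.
Every allocation lies between the lower and upper quota.

none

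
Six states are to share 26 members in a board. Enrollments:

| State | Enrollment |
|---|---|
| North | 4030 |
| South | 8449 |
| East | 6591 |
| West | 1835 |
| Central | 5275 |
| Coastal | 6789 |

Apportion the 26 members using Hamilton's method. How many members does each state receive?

Standard divisor: 32969 ÷ 26 ≈ 1268.038.
Standard quotas: North 3.1781, South 6.6630, East 5.1978, West 1.4471, Central 4.1600, Coastal 5.3539.
Lower quotas: North 3, South 6, East 5, West 1, Central 4, Coastal 5 (sum 24, leaving 2 seats).
Remainders in descending order: South 0.6630, West 0.4471, Coastal 0.3539, East 0.1978, North 0.1781, Central 0.1600.
The surplus seats go to South, West.

North=3; South=7; East=5; West=2; Central=4; Coastal=5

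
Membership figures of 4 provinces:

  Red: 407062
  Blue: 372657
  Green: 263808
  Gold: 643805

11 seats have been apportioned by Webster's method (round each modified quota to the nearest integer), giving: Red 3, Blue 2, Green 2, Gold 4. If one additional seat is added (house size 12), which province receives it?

Blue

Priority for the next seat is population ÷ (current seats + 0.5).
Priorities: Red 116303.429, Blue 149062.800, Green 105523.200, Gold 143067.778.
Highest priority: Blue.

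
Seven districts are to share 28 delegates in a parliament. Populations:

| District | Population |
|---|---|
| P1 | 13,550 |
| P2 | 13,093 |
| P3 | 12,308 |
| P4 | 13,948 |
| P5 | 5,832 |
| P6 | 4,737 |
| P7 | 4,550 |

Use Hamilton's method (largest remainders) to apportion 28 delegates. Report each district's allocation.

P1 6, P2 5, P3 5, P4 6, P5 2, P6 2, P7 2

Total 68018; standard divisor 68018/28 ≈ 2429.214.
Standard quotas: P1 5.5779, P2 5.3898, P3 5.0667, P4 5.7418, P5 2.4008, P6 1.9500, P7 1.8730.
Lower quotas: P1 5, P2 5, P3 5, P4 5, P5 2, P6 1, P7 1 (sum 24, leaving 4 seats).
Remainders in descending order: P6 0.9500, P7 0.8730, P4 0.7418, P1 0.5779, P5 0.4008, P2 0.3898, P3 0.0667.
The surplus seats go to P6, P7, P4, P1.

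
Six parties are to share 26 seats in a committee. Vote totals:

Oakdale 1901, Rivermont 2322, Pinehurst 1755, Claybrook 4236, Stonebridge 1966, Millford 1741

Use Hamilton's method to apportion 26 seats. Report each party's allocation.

Oakdale: 4, Rivermont: 4, Pinehurst: 3, Claybrook: 8, Stonebridge: 4, Millford: 3

The standard divisor is 13921/26 ≈ 535.423.
Standard quotas: Oakdale 3.550, Rivermont 4.337, Pinehurst 3.278, Claybrook 7.912, Stonebridge 3.672, Millford 3.252.
Lower quotas: Oakdale 3, Rivermont 4, Pinehurst 3, Claybrook 7, Stonebridge 3, Millford 3 (sum 23, leaving 3 seats).
Remainders in descending order: Claybrook 0.912, Stonebridge 0.672, Oakdale 0.550, Rivermont 0.337, Pinehurst 0.278, Millford 0.252.
The surplus seats go to Claybrook, Stonebridge, Oakdale.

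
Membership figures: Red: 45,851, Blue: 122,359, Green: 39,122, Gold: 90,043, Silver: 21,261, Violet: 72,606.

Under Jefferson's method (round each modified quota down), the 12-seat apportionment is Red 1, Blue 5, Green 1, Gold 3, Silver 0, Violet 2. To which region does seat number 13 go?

Priority for the next seat is population ÷ (current seats + 1).
Priorities: Red 22925.500, Blue 20393.167, Green 19561.000, Gold 22510.750, Silver 21261.000, Violet 24202.000.
Highest priority: Violet.

Violet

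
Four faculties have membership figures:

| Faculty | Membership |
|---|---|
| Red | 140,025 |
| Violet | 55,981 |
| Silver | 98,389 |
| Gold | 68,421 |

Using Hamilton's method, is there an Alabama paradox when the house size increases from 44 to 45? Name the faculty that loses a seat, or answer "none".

none

At 44 seats: Red 17, Violet 7, Silver 12, Gold 8.
At 45 seats: Red 17, Violet 7, Silver 12, Gold 9.
No faculty's allocation decreased.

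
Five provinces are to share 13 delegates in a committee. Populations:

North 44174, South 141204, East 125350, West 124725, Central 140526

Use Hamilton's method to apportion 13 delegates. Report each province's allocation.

North: 1, South: 3, East: 3, West: 3, Central: 3

The standard divisor is 575979/13 ≈ 44306.077.
Standard quotas: North 0.9970, South 3.1870, East 2.8292, West 2.8151, Central 3.1717.
Lower quotas: North 0, South 3, East 2, West 2, Central 3 (sum 10, leaving 3 seats).
Remainders in descending order: North 0.9970, East 0.8292, West 0.8151, South 0.1870, Central 0.1717.
The surplus seats go to North, East, West.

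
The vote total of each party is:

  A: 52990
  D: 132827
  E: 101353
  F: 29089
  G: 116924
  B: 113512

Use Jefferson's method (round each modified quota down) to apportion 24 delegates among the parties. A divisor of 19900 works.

A 2; D 6; E 5; F 1; G 5; B 5

With modified divisor 19900: modified quotas A 2.663, D 6.675, E 5.093, F 1.462, G 5.876, B 5.704.
Rounding down: A 2, D 6, E 5, F 1, G 5, B 5 (total 24).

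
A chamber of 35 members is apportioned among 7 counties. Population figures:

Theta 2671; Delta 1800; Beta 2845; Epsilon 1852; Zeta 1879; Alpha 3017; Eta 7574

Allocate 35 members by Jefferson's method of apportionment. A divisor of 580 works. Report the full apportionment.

With modified divisor 580: modified quotas Theta 4.605, Delta 3.103, Beta 4.905, Epsilon 3.193, Zeta 3.240, Alpha 5.202, Eta 13.059.
Rounding down: Theta 4, Delta 3, Beta 4, Epsilon 3, Zeta 3, Alpha 5, Eta 13 (total 35).

Theta 4, Delta 3, Beta 4, Epsilon 3, Zeta 3, Alpha 5, Eta 13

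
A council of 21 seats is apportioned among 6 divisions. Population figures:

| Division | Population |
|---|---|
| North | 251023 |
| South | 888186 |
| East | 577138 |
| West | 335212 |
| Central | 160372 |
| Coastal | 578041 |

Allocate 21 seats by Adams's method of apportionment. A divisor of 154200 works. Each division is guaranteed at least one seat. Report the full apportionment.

North 2, South 6, East 4, West 3, Central 2, Coastal 4

With modified divisor 154200: modified quotas North 1.628, South 5.760, East 3.743, West 2.174, Central 1.040, Coastal 3.749.
Rounding up: North 2, South 6, East 4, West 3, Central 2, Coastal 4 (total 21).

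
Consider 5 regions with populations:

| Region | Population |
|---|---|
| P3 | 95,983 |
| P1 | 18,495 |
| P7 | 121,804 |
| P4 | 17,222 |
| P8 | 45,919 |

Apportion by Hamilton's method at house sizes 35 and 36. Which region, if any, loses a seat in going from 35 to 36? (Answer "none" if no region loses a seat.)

P8

At 35 seats: P3 11, P1 2, P7 14, P4 2, P8 6.
At 36 seats: P3 12, P1 2, P7 15, P4 2, P8 5.
P8 drops from 6 to 5.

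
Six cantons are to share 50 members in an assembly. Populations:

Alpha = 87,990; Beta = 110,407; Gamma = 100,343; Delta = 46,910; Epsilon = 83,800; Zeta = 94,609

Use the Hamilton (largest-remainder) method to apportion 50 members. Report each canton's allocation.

Alpha 8, Beta 11, Gamma 10, Delta 4, Epsilon 8, Zeta 9

The standard divisor is 524059/50 ≈ 10481.18.
Standard quotas: Alpha 8.3950, Beta 10.5338, Gamma 9.5736, Delta 4.4756, Epsilon 7.9953, Zeta 9.0266.
Lower quotas: Alpha 8, Beta 10, Gamma 9, Delta 4, Epsilon 7, Zeta 9 (sum 47, leaving 3 seats).
Remainders in descending order: Epsilon 0.9953, Gamma 0.5736, Beta 0.5338, Delta 0.4756, Alpha 0.3950, Zeta 0.0266.
Largest remainders: Epsilon, Gamma, Beta receive the extra seats.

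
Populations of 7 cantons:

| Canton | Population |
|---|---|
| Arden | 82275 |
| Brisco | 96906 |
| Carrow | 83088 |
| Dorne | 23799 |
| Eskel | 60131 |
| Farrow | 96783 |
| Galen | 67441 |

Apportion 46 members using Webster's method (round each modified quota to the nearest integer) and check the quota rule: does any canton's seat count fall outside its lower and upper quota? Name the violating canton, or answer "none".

Standard quotas: Arden 7.415, Brisco 8.733, Carrow 7.488, Dorne 2.145, Eskel 5.419, Farrow 8.722, Galen 6.078.
Webster allocation: Arden 7, Brisco 9, Carrow 8, Dorne 2, Eskel 5, Farrow 9, Galen 6.
Every allocation lies between the lower and upper quota.

none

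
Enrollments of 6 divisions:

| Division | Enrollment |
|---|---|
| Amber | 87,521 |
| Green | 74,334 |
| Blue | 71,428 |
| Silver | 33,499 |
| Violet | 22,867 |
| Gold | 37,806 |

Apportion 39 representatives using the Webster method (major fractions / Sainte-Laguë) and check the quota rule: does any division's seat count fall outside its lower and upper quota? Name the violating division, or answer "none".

none

Standard quotas: Amber 10.424, Green 8.853, Blue 8.507, Silver 3.990, Violet 2.723, Gold 4.503.
Webster allocation: Amber 10, Green 9, Blue 9, Silver 4, Violet 3, Gold 4.
Every allocation lies between the lower and upper quota.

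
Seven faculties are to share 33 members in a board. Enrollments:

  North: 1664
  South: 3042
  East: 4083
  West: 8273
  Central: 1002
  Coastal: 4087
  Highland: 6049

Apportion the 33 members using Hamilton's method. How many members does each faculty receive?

North 2, South 3, East 5, West 10, Central 1, Coastal 5, Highland 7

Total 28200; standard divisor 28200/33 ≈ 854.545.
Standard quotas: North 1.9472, South 3.5598, East 4.7780, West 9.6812, Central 1.1726, Coastal 4.7827, Highland 7.0786.
Lower quotas: North 1, South 3, East 4, West 9, Central 1, Coastal 4, Highland 7 (sum 29, leaving 4 seats).
Remainders in descending order: North 0.9472, Coastal 0.7827, East 0.7780, West 0.6812, South 0.5598, Central 0.1726, Highland 0.0786.
Largest remainders: North, Coastal, East, West receive the extra seats.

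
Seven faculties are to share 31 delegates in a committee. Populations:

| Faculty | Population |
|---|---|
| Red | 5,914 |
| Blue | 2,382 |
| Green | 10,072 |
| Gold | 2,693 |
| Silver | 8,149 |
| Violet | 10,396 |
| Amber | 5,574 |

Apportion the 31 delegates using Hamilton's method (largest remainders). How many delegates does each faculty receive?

Red 4; Blue 2; Green 7; Gold 2; Silver 5; Violet 7; Amber 4

The standard divisor is 45180/31 ≈ 1457.419.
Standard quotas: Red 4.0579, Blue 1.6344, Green 6.9108, Gold 1.8478, Silver 5.5914, Violet 7.1332, Amber 3.8246.
Lower quotas: Red 4, Blue 1, Green 6, Gold 1, Silver 5, Violet 7, Amber 3 (sum 27, leaving 4 seats).
Remainders in descending order: Green 0.9108, Gold 0.8478, Amber 0.8246, Blue 0.6344, Silver 0.5914, Violet 0.1332, Red 0.0579.
The surplus seats go to Green, Gold, Amber, Blue.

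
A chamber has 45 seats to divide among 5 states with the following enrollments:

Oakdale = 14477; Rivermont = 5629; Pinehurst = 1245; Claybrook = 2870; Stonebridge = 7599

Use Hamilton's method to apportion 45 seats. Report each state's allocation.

The standard divisor is 31820/45 ≈ 707.111.
Standard quotas: Oakdale 20.4734, Rivermont 7.9606, Pinehurst 1.7607, Claybrook 4.0588, Stonebridge 10.7465.
Lower quotas: Oakdale 20, Rivermont 7, Pinehurst 1, Claybrook 4, Stonebridge 10 (sum 42, leaving 3 seats).
Remainders in descending order: Rivermont 0.9606, Pinehurst 0.7607, Stonebridge 0.7465, Oakdale 0.4734, Claybrook 0.0588.
The surplus seats go to Rivermont, Pinehurst, Stonebridge.

Oakdale 20, Rivermont 8, Pinehurst 2, Claybrook 4, Stonebridge 11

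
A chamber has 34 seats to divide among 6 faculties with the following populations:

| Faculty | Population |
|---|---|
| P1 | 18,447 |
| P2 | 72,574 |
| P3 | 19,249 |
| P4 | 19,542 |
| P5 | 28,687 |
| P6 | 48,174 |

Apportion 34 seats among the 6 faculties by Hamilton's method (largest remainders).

P1: 3, P2: 12, P3: 3, P4: 3, P5: 5, P6: 8

The standard divisor is 206673/34 ≈ 6078.618.
Standard quotas: P1 3.0347, P2 11.9392, P3 3.1667, P4 3.2149, P5 4.7193, P6 7.9252.
Lower quotas: P1 3, P2 11, P3 3, P4 3, P5 4, P6 7 (sum 31, leaving 3 seats).
Remainders in descending order: P2 0.9392, P6 0.9252, P5 0.7193, P4 0.2149, P3 0.1667, P1 0.0347.
Largest remainders: P2, P6, P5 receive the extra seats.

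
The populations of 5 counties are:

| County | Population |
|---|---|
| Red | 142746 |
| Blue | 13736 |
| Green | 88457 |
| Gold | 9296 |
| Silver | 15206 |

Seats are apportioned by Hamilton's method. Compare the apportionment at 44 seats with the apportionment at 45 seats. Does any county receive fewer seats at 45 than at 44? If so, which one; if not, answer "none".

Silver

At 44 seats: Red 23, Blue 2, Green 14, Gold 2, Silver 3.
At 45 seats: Red 24, Blue 2, Green 15, Gold 2, Silver 2.
Silver drops from 3 to 2.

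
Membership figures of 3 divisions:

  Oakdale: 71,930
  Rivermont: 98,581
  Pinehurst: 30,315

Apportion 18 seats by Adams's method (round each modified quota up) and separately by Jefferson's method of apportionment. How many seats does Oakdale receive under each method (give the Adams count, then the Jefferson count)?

Adams: Oakdale 6, Rivermont 9, Pinehurst 3.
Jefferson: Oakdale 7, Rivermont 9, Pinehurst 2.
Oakdale gets 6 under Adams and 7 under Jefferson.

6 and 7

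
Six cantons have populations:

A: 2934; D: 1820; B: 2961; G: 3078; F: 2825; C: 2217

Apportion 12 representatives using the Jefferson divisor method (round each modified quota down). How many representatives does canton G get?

3

Standard divisor 15835/12 ≈ 1319.583; standard quotas: A 2.223, D 1.379, B 2.244, G 2.333, F 2.141, C 1.680.
Rounding down gives 2, 1, 2, 2, 2, 1 = 10 seats, so the divisor must be adjusted.
With modified divisor 1000: modified quotas A 2.934, D 1.820, B 2.961, G 3.078, F 2.825, C 2.217.
Rounding down: A 2, D 1, B 2, G 3, F 2, C 2 (total 12).
G receives 3.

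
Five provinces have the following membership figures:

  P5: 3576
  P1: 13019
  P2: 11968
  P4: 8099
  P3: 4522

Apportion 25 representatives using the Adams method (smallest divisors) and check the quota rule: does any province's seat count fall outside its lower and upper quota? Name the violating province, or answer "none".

none

Standard quotas: P5 2.171, P1 7.903, P2 7.265, P4 4.916, P3 2.745.
Adams allocation: P5 2, P1 8, P2 7, P4 5, P3 3.
Every allocation lies between the lower and upper quota.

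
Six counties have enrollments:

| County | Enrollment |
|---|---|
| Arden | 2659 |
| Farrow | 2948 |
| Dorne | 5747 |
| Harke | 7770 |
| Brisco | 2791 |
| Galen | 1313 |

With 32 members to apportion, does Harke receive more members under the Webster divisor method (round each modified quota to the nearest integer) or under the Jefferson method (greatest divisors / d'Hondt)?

Webster: Arden 4, Farrow 4, Dorne 8, Harke 10, Brisco 4, Galen 2.
Jefferson: Arden 4, Farrow 4, Dorne 8, Harke 11, Brisco 4, Galen 1.
Harke gets 10 under Webster and 11 under Jefferson.

Jefferson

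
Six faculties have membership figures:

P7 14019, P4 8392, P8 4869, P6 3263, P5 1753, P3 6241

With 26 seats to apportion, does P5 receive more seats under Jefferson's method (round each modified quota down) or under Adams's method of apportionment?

Jefferson: P7 10, P4 6, P8 3, P6 2, P5 1, P3 4.
Adams: P7 9, P4 6, P8 3, P6 2, P5 2, P3 4.
P5 gets 1 under Jefferson and 2 under Adams.

Adams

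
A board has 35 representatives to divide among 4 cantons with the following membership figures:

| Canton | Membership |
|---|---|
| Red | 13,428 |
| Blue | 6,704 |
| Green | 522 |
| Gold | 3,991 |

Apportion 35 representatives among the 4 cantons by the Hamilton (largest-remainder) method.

Standard divisor: 24645 ÷ 35 ≈ 704.143.
Standard quotas: Red 19.0700, Blue 9.5208, Green 0.7413, Gold 5.6679.
Lower quotas: Red 19, Blue 9, Green 0, Gold 5 (sum 33, leaving 2 seats).
Remainders in descending order: Green 0.7413, Gold 0.6679, Blue 0.5208, Red 0.0700.
Largest remainders: Green, Gold receive the extra seats.

Red 19, Blue 9, Green 1, Gold 6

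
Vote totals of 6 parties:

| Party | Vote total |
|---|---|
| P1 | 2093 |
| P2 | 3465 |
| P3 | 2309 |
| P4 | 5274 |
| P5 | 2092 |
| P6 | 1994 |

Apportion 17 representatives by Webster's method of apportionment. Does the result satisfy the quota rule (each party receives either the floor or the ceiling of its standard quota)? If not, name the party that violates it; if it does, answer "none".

none

Standard quotas: P1 2.065, P2 3.419, P3 2.279, P4 5.205, P5 2.064, P6 1.968.
Webster allocation: P1 2, P2 4, P3 2, P4 5, P5 2, P6 2.
Every allocation lies between the lower and upper quota.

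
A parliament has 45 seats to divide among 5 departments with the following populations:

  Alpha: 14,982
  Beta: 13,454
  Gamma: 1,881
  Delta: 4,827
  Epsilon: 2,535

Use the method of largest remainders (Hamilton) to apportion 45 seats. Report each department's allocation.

Alpha: 18, Beta: 16, Gamma: 2, Delta: 6, Epsilon: 3

Total 37679; standard divisor 37679/45 ≈ 837.311.
Standard quotas: Alpha 17.8930, Beta 16.0681, Gamma 2.2465, Delta 5.7649, Epsilon 3.0275.
Lower quotas: Alpha 17, Beta 16, Gamma 2, Delta 5, Epsilon 3 (sum 43, leaving 2 seats).
Remainders in descending order: Alpha 0.8930, Delta 0.7649, Gamma 0.2465, Beta 0.0681, Epsilon 0.0275.
Largest remainders: Alpha, Delta receive the extra seats.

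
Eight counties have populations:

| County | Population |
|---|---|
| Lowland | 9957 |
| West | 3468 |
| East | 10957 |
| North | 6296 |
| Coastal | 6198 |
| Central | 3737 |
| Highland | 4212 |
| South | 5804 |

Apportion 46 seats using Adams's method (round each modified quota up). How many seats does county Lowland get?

Standard divisor 50629/46 ≈ 1100.63; standard quotas: Lowland 9.047, West 3.151, East 9.955, North 5.720, Coastal 5.631, Central 3.395, Highland 3.827, South 5.273.
Rounding up gives 10, 4, 10, 6, 6, 4, 4, 6 = 50 seats, so the divisor must be adjusted.
With modified divisor 1230: modified quotas Lowland 8.095, West 2.820, East 8.908, North 5.119, Coastal 5.039, Central 3.038, Highland 3.424, South 4.719.
Rounding up: Lowland 9, West 3, East 9, North 6, Coastal 6, Central 4, Highland 4, South 5 (total 46).
Lowland receives 9.

9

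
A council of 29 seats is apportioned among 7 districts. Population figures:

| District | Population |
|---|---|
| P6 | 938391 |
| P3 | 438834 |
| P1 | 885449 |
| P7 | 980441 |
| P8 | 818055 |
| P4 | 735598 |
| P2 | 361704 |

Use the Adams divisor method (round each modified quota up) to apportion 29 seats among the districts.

Standard divisor 5158472/29 ≈ 177878.345; standard quotas: P6 5.275, P3 2.467, P1 4.978, P7 5.512, P8 4.599, P4 4.135, P2 2.033.
Rounding up gives 6, 3, 5, 6, 5, 5, 3 = 33 seats, so the divisor must be adjusted.
With modified divisor 200300: modified quotas P6 4.685, P3 2.191, P1 4.421, P7 4.895, P8 4.084, P4 3.672, P2 1.806.
Rounding up: P6 5, P3 3, P1 5, P7 5, P8 5, P4 4, P2 2 (total 29).

P6: 5, P3: 3, P1: 5, P7: 5, P8: 5, P4: 4, P2: 2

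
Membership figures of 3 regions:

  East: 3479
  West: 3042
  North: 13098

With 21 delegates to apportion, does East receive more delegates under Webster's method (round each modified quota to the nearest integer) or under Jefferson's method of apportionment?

Webster: East 4, West 3, North 14.
Jefferson: East 3, West 3, North 15.
East gets 4 under Webster and 3 under Jefferson.

Webster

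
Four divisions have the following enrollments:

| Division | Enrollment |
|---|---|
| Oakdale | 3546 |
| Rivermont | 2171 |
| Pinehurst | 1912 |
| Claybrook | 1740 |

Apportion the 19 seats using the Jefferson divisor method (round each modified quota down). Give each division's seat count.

Standard divisor 9369/19 ≈ 493.105; standard quotas: Oakdale 7.191, Rivermont 4.403, Pinehurst 3.877, Claybrook 3.529.
Rounding down gives 7, 4, 3, 3 = 17 seats, so the divisor must be adjusted.
With modified divisor 440: modified quotas Oakdale 8.059, Rivermont 4.934, Pinehurst 4.345, Claybrook 3.955.
Rounding down: Oakdale 8, Rivermont 4, Pinehurst 4, Claybrook 3 (total 19).

Oakdale=8, Rivermont=4, Pinehurst=4, Claybrook=3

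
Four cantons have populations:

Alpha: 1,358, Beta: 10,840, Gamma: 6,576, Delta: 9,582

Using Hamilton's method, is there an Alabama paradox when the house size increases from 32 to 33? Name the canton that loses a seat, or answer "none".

At 32 seats: Alpha 2, Beta 12, Gamma 7, Delta 11.
At 33 seats: Alpha 1, Beta 13, Gamma 8, Delta 11.
Alpha drops from 2 to 1.

Alpha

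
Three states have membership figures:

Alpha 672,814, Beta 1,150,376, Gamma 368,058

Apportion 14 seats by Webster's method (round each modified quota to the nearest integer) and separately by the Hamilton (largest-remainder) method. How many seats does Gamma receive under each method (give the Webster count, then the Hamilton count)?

Webster: Alpha 4, Beta 8, Gamma 2.
Hamilton: Alpha 4, Beta 7, Gamma 3.
Gamma gets 2 under Webster and 3 under Hamilton.

2 and 3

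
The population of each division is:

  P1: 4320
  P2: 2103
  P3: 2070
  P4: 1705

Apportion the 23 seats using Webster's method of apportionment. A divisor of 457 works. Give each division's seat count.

P1=9, P2=5, P3=5, P4=4

With modified divisor 457: modified quotas P1 9.453, P2 4.602, P3 4.530, P4 3.731.
Rounding to the nearest integer: P1 9, P2 5, P3 5, P4 4 (total 23).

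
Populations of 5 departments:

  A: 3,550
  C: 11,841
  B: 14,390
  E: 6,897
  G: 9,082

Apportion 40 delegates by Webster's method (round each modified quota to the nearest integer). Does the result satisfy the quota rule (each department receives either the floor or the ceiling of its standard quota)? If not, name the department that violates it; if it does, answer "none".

none

Standard quotas: A 3.103, C 10.351, B 12.579, E 6.029, G 7.939.
Webster allocation: A 3, C 10, B 13, E 6, G 8.
Every allocation lies between the lower and upper quota.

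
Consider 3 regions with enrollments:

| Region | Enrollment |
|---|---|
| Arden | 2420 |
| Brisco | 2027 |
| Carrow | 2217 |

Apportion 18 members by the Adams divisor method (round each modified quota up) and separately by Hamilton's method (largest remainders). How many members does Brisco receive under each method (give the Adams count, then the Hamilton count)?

6 and 5

Adams: Arden 6, Brisco 6, Carrow 6.
Hamilton: Arden 7, Brisco 5, Carrow 6.
Brisco gets 6 under Adams and 5 under Hamilton.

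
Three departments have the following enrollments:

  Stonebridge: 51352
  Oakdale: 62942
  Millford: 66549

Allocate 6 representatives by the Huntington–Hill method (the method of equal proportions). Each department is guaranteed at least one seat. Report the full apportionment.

With divisor 31740: modified quotas Stonebridge 1.618, Oakdale 1.983, Millford 2.097.
Geometric-mean thresholds: Stonebridge √(1·2)=1.414, Oakdale √(1·2)=1.414, Millford √(2·3)=2.449.
Each quota rounded against its threshold gives Stonebridge 2, Oakdale 2, Millford 2 (total 6).

Stonebridge: 2, Oakdale: 2, Millford: 2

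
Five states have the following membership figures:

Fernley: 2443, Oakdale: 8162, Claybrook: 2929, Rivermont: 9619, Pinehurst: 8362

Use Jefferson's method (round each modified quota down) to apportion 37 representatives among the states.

Fernley 3, Oakdale 10, Claybrook 3, Rivermont 11, Pinehurst 10

Standard divisor 31515/37 ≈ 851.757; standard quotas: Fernley 2.868, Oakdale 9.583, Claybrook 3.439, Rivermont 11.293, Pinehurst 9.817.
Rounding down gives 2, 9, 3, 11, 9 = 34 seats, so the divisor must be adjusted.
With modified divisor 808: modified quotas Fernley 3.024, Oakdale 10.101, Claybrook 3.625, Rivermont 11.905, Pinehurst 10.349.
Rounding down: Fernley 3, Oakdale 10, Claybrook 3, Rivermont 11, Pinehurst 10 (total 37).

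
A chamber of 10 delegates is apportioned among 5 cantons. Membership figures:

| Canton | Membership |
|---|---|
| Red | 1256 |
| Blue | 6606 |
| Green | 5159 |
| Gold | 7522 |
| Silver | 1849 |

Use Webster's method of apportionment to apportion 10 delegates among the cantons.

Red: 1; Blue: 3; Green: 2; Gold: 3; Silver: 1

Standard divisor 22392/10 ≈ 2239.2; standard quotas: Red 0.561, Blue 2.950, Green 2.304, Gold 3.359, Silver 0.826.
Rounding to the nearest integer gives Red 1, Blue 3, Green 2, Gold 3, Silver 1 — total 10, matching the house size, so no adjustment is needed.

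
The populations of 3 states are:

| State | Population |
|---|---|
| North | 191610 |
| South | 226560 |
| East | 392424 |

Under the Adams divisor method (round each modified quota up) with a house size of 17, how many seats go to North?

Standard divisor 810594/17 ≈ 47682; standard quotas: North 4.018, South 4.751, East 8.230.
Rounding up gives 5, 5, 9 = 19 seats, so the divisor must be adjusted.
With modified divisor 52600: modified quotas North 3.643, South 4.307, East 7.461.
Rounding up: North 4, South 5, East 8 (total 17).
North receives 4.

4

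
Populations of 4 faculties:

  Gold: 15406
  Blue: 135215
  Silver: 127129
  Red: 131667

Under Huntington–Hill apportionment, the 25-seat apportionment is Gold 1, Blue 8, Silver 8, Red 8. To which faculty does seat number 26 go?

Blue

Priority for the next seat is population ÷ (√(s·(s+1))).
Priorities: Gold 10893.687, Blue 15935.241, Silver 14982.296, Red 15517.105.
Highest priority: Blue.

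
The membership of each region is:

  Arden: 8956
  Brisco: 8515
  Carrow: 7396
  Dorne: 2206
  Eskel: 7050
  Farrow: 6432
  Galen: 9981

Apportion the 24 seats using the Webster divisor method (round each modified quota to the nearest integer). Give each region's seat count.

Arden 4, Brisco 4, Carrow 4, Dorne 1, Eskel 3, Farrow 3, Galen 5

Standard divisor 50536/24 ≈ 2105.667; standard quotas: Arden 4.253, Brisco 4.044, Carrow 3.512, Dorne 1.048, Eskel 3.348, Farrow 3.055, Galen 4.740.
Rounding to the nearest integer gives Arden 4, Brisco 4, Carrow 4, Dorne 1, Eskel 3, Farrow 3, Galen 5 — total 24, matching the house size, so no adjustment is needed.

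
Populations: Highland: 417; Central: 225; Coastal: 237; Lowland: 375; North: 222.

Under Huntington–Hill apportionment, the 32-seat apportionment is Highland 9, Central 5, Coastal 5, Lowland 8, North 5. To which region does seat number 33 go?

Lowland

Priority for the next seat is population ÷ (√(s·(s+1))).
Priorities: Highland 43.956, Central 41.079, Coastal 43.270, Lowland 44.194, North 40.531.
Highest priority: Lowland.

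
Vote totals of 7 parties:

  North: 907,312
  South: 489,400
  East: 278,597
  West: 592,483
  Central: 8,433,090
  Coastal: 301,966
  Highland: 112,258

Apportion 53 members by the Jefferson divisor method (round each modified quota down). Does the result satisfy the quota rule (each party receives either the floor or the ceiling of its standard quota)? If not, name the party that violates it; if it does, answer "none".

Standard quotas: North 4.326, South 2.334, East 1.328, West 2.825, Central 40.211, Coastal 1.440, Highland 0.535.
Jefferson allocation: North 4, South 2, East 1, West 3, Central 42, Coastal 1, Highland 0.
Central has quota 40.211 (lower 40, upper 41) but receives 42 — outside the quota interval.

Central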